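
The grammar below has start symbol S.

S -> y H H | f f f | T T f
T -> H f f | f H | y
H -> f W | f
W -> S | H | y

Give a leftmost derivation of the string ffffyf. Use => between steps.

S=>TTf=>HffTf=>fWffTf=>fHffTf=>ffffTf=>ffffyf

S => TTf   [S -> T T f]
TTf => HffTf   [T -> H f f]
HffTf => fWffTf   [H -> f W]
fWffTf => fHffTf   [W -> H]
fHffTf => ffffTf   [H -> f]
ffffTf => ffffyf   [T -> y]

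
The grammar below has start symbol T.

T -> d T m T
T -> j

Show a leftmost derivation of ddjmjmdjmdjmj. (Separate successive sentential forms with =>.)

T => dTmT => ddTmTmT => ddjmTmT => ddjmjmT => ddjmjmdTmT => ddjmjmdjmT => ddjmjmdjmdTmT => ddjmjmdjmdjmT => ddjmjmdjmdjmj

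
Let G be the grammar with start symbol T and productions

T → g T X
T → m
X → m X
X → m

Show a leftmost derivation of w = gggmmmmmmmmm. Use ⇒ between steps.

T ⇒ gTX ⇒ ggTXX ⇒ gggTXXX ⇒ gggmXXX ⇒ gggmmXXX ⇒ gggmmmXXX ⇒ gggmmmmXXX ⇒ gggmmmmmXX ⇒ gggmmmmmmXX ⇒ gggmmmmmmmX ⇒ gggmmmmmmmmX ⇒ gggmmmmmmmmm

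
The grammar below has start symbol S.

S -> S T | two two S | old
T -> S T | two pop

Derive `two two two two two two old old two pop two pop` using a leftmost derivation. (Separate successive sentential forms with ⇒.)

S ⇒ S T ⇒ two two S T ⇒ two two two two S T ⇒ two two two two two two S T ⇒ two two two two two two S T T ⇒ two two two two two two old T T ⇒ two two two two two two old S T T ⇒ two two two two two two old old T T ⇒ two two two two two two old old two pop T ⇒ two two two two two two old old two pop two pop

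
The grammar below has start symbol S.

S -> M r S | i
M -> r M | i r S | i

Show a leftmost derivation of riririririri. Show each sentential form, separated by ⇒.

S⇒MrS⇒rMrS⇒rirS⇒rirMrS⇒ririrSrS⇒riririrS⇒riririrMrS⇒ririririrSrS⇒riririririrS⇒riririririri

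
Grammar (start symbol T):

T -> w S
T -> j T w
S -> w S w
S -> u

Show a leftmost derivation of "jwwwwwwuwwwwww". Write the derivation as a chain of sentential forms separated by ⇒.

T ⇒ jTw ⇒ jwSw ⇒ jwwSww ⇒ jwwwSwww ⇒ jwwwwSwwww ⇒ jwwwwwSwwwww ⇒ jwwwwwwSwwwwww ⇒ jwwwwwwuwwwwww

T ⇒ jTw   [T -> j T w]
jTw ⇒ jwSw   [T -> w S]
jwSw ⇒ jwwSww   [S -> w S w]
jwwSww ⇒ jwwwSwww   [S -> w S w]
jwwwSwww ⇒ jwwwwSwwww   [S -> w S w]
jwwwwSwwww ⇒ jwwwwwSwwwww   [S -> w S w]
jwwwwwSwwwww ⇒ jwwwwwwSwwwwww   [S -> w S w]
jwwwwwwSwwwwww ⇒ jwwwwwwuwwwwww   [S -> u]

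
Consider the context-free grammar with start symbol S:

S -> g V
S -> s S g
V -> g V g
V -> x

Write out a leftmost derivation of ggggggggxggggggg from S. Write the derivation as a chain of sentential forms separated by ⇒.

S ⇒ gV ⇒ ggVg ⇒ gggVgg ⇒ ggggVggg ⇒ gggggVgggg ⇒ ggggggVggggg ⇒ gggggggVgggggg ⇒ ggggggggVggggggg ⇒ ggggggggxggggggg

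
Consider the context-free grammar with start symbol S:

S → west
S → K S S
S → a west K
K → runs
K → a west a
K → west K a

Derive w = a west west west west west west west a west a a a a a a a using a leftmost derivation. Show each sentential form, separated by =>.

S => a west K => a west west K a => a west west west K a a => a west west west west K a a a => a west west west west west K a a a a => a west west west west west west K a a a a a => a west west west west west west west K a a a a a a => a west west west west west west west a west a a a a a a a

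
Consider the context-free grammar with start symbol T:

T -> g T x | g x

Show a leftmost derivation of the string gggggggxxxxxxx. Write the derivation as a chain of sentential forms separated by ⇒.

T ⇒ gTx   [T -> g T x]
gTx ⇒ ggTxx   [T -> g T x]
ggTxx ⇒ gggTxxx   [T -> g T x]
gggTxxx ⇒ ggggTxxxx   [T -> g T x]
ggggTxxxx ⇒ gggggTxxxxx   [T -> g T x]
gggggTxxxxx ⇒ ggggggTxxxxxx   [T -> g T x]
ggggggTxxxxxx ⇒ gggggggxxxxxxx   [T -> g x]

T ⇒ gTx ⇒ ggTxx ⇒ gggTxxx ⇒ ggggTxxxx ⇒ gggggTxxxxx ⇒ ggggggTxxxxxx ⇒ gggggggxxxxxxx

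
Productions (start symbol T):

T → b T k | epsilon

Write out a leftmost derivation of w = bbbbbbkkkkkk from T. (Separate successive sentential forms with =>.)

T => bTk   [T → b T k]
bTk => bbTkk   [T → b T k]
bbTkk => bbbTkkk   [T → b T k]
bbbTkkk => bbbbTkkkk   [T → b T k]
bbbbTkkkk => bbbbbTkkkkk   [T → b T k]
bbbbbTkkkkk => bbbbbbTkkkkkk   [T → b T k]
bbbbbbTkkkkkk => bbbbbbkkkkkk   [T → epsilon]

T => bTk => bbTkk => bbbTkkk => bbbbTkkkk => bbbbbTkkkkk => bbbbbbTkkkkkk => bbbbbbkkkkkk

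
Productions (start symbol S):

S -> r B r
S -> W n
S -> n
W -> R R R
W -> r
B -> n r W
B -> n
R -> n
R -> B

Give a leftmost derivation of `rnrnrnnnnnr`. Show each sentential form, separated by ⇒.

S ⇒ rBr   [S -> r B r]
rBr ⇒ rnrWr   [B -> n r W]
rnrWr ⇒ rnrRRRr   [W -> R R R]
rnrRRRr ⇒ rnrBRRr   [R -> B]
rnrBRRr ⇒ rnrnrWRRr   [B -> n r W]
rnrnrWRRr ⇒ rnrnrRRRRRr   [W -> R R R]
rnrnrRRRRRr ⇒ rnrnrBRRRRr   [R -> B]
rnrnrBRRRRr ⇒ rnrnrnRRRRr   [B -> n]
rnrnrnRRRRr ⇒ rnrnrnnRRRr   [R -> n]
rnrnrnnRRRr ⇒ rnrnrnnnRRr   [R -> n]
rnrnrnnnRRr ⇒ rnrnrnnnnRr   [R -> n]
rnrnrnnnnRr ⇒ rnrnrnnnnnr   [R -> n]

S ⇒ rBr ⇒ rnrWr ⇒ rnrRRRr ⇒ rnrBRRr ⇒ rnrnrWRRr ⇒ rnrnrRRRRRr ⇒ rnrnrBRRRRr ⇒ rnrnrnRRRRr ⇒ rnrnrnnRRRr ⇒ rnrnrnnnRRr ⇒ rnrnrnnnnRr ⇒ rnrnrnnnnnr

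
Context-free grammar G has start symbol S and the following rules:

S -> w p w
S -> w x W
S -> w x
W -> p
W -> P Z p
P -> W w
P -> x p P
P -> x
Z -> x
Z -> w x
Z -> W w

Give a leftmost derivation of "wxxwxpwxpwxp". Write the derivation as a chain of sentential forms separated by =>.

S => wxW   [S -> w x W]
wxW => wxPZp   [W -> P Z p]
wxPZp => wxWwZp   [P -> W w]
wxWwZp => wxPZpwZp   [W -> P Z p]
wxPZpwZp => wxWwZpwZp   [P -> W w]
wxWwZpwZp => wxPZpwZpwZp   [W -> P Z p]
wxPZpwZpwZp => wxxZpwZpwZp   [P -> x]
wxxZpwZpwZp => wxxwxpwZpwZp   [Z -> w x]
wxxwxpwZpwZp => wxxwxpwxpwZp   [Z -> x]
wxxwxpwxpwZp => wxxwxpwxpwxp   [Z -> x]

S=>wxW=>wxPZp=>wxWwZp=>wxPZpwZp=>wxWwZpwZp=>wxPZpwZpwZp=>wxxZpwZpwZp=>wxxwxpwZpwZp=>wxxwxpwxpwZp=>wxxwxpwxpwxp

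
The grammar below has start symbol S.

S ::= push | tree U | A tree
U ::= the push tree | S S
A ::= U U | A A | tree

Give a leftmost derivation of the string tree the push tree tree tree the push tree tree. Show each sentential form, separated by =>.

S => A tree => U U tree => S S U tree => tree U S U tree => tree the push tree S U tree => tree the push tree A tree U tree => tree the push tree tree tree U tree => tree the push tree tree tree the push tree tree

S => A tree   [S ::= A tree]
A tree => U U tree   [A ::= U U]
U U tree => S S U tree   [U ::= S S]
S S U tree => tree U S U tree   [S ::= tree U]
tree U S U tree => tree the push tree S U tree   [U ::= the push tree]
tree the push tree S U tree => tree the push tree A tree U tree   [S ::= A tree]
tree the push tree A tree U tree => tree the push tree tree tree U tree   [A ::= tree]
tree the push tree tree tree U tree => tree the push tree tree tree the push tree tree   [U ::= the push tree]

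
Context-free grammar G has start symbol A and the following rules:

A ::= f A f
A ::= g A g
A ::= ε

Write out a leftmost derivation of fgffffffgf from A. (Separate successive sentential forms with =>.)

A => fAf => fgAgf => fgfAfgf => fgffAffgf => fgfffAfffgf => fgffffffgf

A => fAf   [A ::= f A f]
fAf => fgAgf   [A ::= g A g]
fgAgf => fgfAfgf   [A ::= f A f]
fgfAfgf => fgffAffgf   [A ::= f A f]
fgffAffgf => fgfffAfffgf   [A ::= f A f]
fgfffAfffgf => fgffffffgf   [A ::= ε]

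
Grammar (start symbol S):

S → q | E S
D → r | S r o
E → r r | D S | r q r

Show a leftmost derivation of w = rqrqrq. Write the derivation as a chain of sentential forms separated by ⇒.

S ⇒ ES ⇒ DSS ⇒ rSS ⇒ rqS ⇒ rqES ⇒ rqrqrS ⇒ rqrqrq

S ⇒ ES   [S → E S]
ES ⇒ DSS   [E → D S]
DSS ⇒ rSS   [D → r]
rSS ⇒ rqS   [S → q]
rqS ⇒ rqES   [S → E S]
rqES ⇒ rqrqrS   [E → r q r]
rqrqrS ⇒ rqrqrq   [S → q]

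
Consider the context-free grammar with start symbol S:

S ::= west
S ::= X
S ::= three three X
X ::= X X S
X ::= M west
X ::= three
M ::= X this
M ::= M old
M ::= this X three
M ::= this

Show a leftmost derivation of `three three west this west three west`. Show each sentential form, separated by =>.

S => X => X X S => M west X S => X this west X S => X X S this west X S => three X S this west X S => three three S this west X S => three three west this west X S => three three west this west three S => three three west this west three west

S => X   [S ::= X]
X => X X S   [X ::= X X S]
X X S => M west X S   [X ::= M west]
M west X S => X this west X S   [M ::= X this]
X this west X S => X X S this west X S   [X ::= X X S]
X X S this west X S => three X S this west X S   [X ::= three]
three X S this west X S => three three S this west X S   [X ::= three]
three three S this west X S => three three west this west X S   [S ::= west]
three three west this west X S => three three west this west three S   [X ::= three]
three three west this west three S => three three west this west three west   [S ::= west]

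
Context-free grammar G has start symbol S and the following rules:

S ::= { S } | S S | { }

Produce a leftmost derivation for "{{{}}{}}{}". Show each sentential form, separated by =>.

S => SS   [S ::= S S]
SS => {S}S   [S ::= { S }]
{S}S => {SS}S   [S ::= S S]
{SS}S => {{S}S}S   [S ::= { S }]
{{S}S}S => {{{}}S}S   [S ::= { }]
{{{}}S}S => {{{}}{}}S   [S ::= { }]
{{{}}{}}S => {{{}}{}}{}   [S ::= { }]

S => SS => {S}S => {SS}S => {{S}S}S => {{{}}S}S => {{{}}{}}S => {{{}}{}}{}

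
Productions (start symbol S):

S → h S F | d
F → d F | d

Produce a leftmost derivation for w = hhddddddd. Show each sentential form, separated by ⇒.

S ⇒ hSF ⇒ hhSFF ⇒ hhdFF ⇒ hhddF ⇒ hhdddF ⇒ hhddddF ⇒ hhdddddF ⇒ hhddddddF ⇒ hhddddddd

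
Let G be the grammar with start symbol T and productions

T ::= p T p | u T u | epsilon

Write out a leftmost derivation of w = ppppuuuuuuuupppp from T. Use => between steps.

T => pTp   [T ::= p T p]
pTp => ppTpp   [T ::= p T p]
ppTpp => pppTppp   [T ::= p T p]
pppTppp => ppppTpppp   [T ::= p T p]
ppppTpppp => ppppuTupppp   [T ::= u T u]
ppppuTupppp => ppppuuTuupppp   [T ::= u T u]
ppppuuTuupppp => ppppuuuTuuupppp   [T ::= u T u]
ppppuuuTuuupppp => ppppuuuuTuuuupppp   [T ::= u T u]
ppppuuuuTuuuupppp => ppppuuuuuuuupppp   [T ::= epsilon]

T=>pTp=>ppTpp=>pppTppp=>ppppTpppp=>ppppuTupppp=>ppppuuTuupppp=>ppppuuuTuuupppp=>ppppuuuuTuuuupppp=>ppppuuuuuuuupppp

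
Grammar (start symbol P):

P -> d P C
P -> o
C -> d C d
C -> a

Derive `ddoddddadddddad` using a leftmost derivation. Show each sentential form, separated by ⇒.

P ⇒ dPC   [P -> d P C]
dPC ⇒ ddPCC   [P -> d P C]
ddPCC ⇒ ddoCC   [P -> o]
ddoCC ⇒ ddodCdC   [C -> d C d]
ddodCdC ⇒ ddoddCddC   [C -> d C d]
ddoddCddC ⇒ ddodddCdddC   [C -> d C d]
ddodddCdddC ⇒ ddoddddCddddC   [C -> d C d]
ddoddddCddddC ⇒ ddoddddaddddC   [C -> a]
ddoddddaddddC ⇒ ddoddddadddddCd   [C -> d C d]
ddoddddadddddCd ⇒ ddoddddadddddad   [C -> a]

P ⇒ dPC ⇒ ddPCC ⇒ ddoCC ⇒ ddodCdC ⇒ ddoddCddC ⇒ ddodddCdddC ⇒ ddoddddCddddC ⇒ ddoddddaddddC ⇒ ddoddddadddddCd ⇒ ddoddddadddddad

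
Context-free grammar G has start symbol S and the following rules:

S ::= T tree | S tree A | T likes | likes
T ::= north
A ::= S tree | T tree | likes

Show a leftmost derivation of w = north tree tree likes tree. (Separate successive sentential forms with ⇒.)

S ⇒ S tree A ⇒ T tree tree A ⇒ north tree tree A ⇒ north tree tree S tree ⇒ north tree tree likes tree

S ⇒ S tree A   [S ::= S tree A]
S tree A ⇒ T tree tree A   [S ::= T tree]
T tree tree A ⇒ north tree tree A   [T ::= north]
north tree tree A ⇒ north tree tree S tree   [A ::= S tree]
north tree tree S tree ⇒ north tree tree likes tree   [S ::= likes]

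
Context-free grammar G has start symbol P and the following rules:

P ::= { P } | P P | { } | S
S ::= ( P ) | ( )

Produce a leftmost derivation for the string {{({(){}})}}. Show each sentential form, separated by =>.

P => {P} => {{P}} => {{S}} => {{(P)}} => {{({P})}} => {{({PP})}} => {{({SP})}} => {{({()P})}} => {{({(){}})}}

P => {P}   [P ::= { P }]
{P} => {{P}}   [P ::= { P }]
{{P}} => {{S}}   [P ::= S]
{{S}} => {{(P)}}   [S ::= ( P )]
{{(P)}} => {{({P})}}   [P ::= { P }]
{{({P})}} => {{({PP})}}   [P ::= P P]
{{({PP})}} => {{({SP})}}   [P ::= S]
{{({SP})}} => {{({()P})}}   [S ::= ( )]
{{({()P})}} => {{({(){}})}}   [P ::= { }]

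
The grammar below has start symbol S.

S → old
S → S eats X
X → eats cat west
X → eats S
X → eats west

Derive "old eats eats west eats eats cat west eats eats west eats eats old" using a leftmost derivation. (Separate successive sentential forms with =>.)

S => S eats X => S eats X eats X => S eats X eats X eats X => S eats X eats X eats X eats X => old eats X eats X eats X eats X => old eats eats west eats X eats X eats X => old eats eats west eats eats cat west eats X eats X => old eats eats west eats eats cat west eats eats west eats X => old eats eats west eats eats cat west eats eats west eats eats S => old eats eats west eats eats cat west eats eats west eats eats old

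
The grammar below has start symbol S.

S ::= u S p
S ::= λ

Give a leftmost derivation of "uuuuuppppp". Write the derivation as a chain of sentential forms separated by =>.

S=>uSp=>uuSpp=>uuuSppp=>uuuuSpppp=>uuuuuSppppp=>uuuuuppppp

S => uSp   [S ::= u S p]
uSp => uuSpp   [S ::= u S p]
uuSpp => uuuSppp   [S ::= u S p]
uuuSppp => uuuuSpppp   [S ::= u S p]
uuuuSpppp => uuuuuSppppp   [S ::= u S p]
uuuuuSppppp => uuuuuppppp   [S ::= λ]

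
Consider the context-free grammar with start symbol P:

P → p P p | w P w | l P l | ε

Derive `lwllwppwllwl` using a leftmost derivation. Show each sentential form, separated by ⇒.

P ⇒ lPl   [P → l P l]
lPl ⇒ lwPwl   [P → w P w]
lwPwl ⇒ lwlPlwl   [P → l P l]
lwlPlwl ⇒ lwllPllwl   [P → l P l]
lwllPllwl ⇒ lwllwPwllwl   [P → w P w]
lwllwPwllwl ⇒ lwllwpPpwllwl   [P → p P p]
lwllwpPpwllwl ⇒ lwllwppwllwl   [P → ε]

P ⇒ lPl ⇒ lwPwl ⇒ lwlPlwl ⇒ lwllPllwl ⇒ lwllwPwllwl ⇒ lwllwpPpwllwl ⇒ lwllwppwllwl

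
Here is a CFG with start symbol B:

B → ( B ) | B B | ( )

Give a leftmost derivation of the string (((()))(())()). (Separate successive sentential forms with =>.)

B => (B) => (BB) => ((B)B) => (((B))B) => (((()))B) => (((()))BB) => (((()))(B)B) => (((()))(())B) => (((()))(())())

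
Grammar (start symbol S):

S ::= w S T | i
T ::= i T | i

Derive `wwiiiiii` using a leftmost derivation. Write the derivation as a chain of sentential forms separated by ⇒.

S ⇒ wST   [S ::= w S T]
wST ⇒ wwSTT   [S ::= w S T]
wwSTT ⇒ wwiTT   [S ::= i]
wwiTT ⇒ wwiiTT   [T ::= i T]
wwiiTT ⇒ wwiiiTT   [T ::= i T]
wwiiiTT ⇒ wwiiiiTT   [T ::= i T]
wwiiiiTT ⇒ wwiiiiiT   [T ::= i]
wwiiiiiT ⇒ wwiiiiii   [T ::= i]

S⇒wST⇒wwSTT⇒wwiTT⇒wwiiTT⇒wwiiiTT⇒wwiiiiTT⇒wwiiiiiT⇒wwiiiiii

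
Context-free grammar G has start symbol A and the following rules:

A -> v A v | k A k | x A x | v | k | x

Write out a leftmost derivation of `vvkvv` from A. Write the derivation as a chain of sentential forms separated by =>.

A=>vAv=>vvAvv=>vvkvv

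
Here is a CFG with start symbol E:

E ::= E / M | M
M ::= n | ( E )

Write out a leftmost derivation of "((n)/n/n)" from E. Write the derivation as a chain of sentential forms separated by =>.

E=>M=>(E)=>(E/M)=>(E/M/M)=>(M/M/M)=>((E)/M/M)=>((M)/M/M)=>((n)/M/M)=>((n)/n/M)=>((n)/n/n)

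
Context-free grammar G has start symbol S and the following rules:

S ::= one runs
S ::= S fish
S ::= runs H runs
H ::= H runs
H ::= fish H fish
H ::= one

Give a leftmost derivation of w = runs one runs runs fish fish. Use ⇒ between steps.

S ⇒ S fish   [S ::= S fish]
S fish ⇒ S fish fish   [S ::= S fish]
S fish fish ⇒ runs H runs fish fish   [S ::= runs H runs]
runs H runs fish fish ⇒ runs H runs runs fish fish   [H ::= H runs]
runs H runs runs fish fish ⇒ runs one runs runs fish fish   [H ::= one]

S ⇒ S fish ⇒ S fish fish ⇒ runs H runs fish fish ⇒ runs H runs runs fish fish ⇒ runs one runs runs fish fish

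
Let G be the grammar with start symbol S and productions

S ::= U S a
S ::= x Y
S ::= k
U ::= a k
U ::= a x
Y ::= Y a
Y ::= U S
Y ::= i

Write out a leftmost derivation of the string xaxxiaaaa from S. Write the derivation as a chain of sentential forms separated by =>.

S => xY => xYa => xYaa => xUSaa => xaxSaa => xaxxYaa => xaxxYaaa => xaxxYaaaa => xaxxiaaaa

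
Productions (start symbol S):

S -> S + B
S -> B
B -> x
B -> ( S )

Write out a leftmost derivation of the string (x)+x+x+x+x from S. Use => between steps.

S => S+B   [S -> S + B]
S+B => S+B+B   [S -> S + B]
S+B+B => S+B+B+B   [S -> S + B]
S+B+B+B => S+B+B+B+B   [S -> S + B]
S+B+B+B+B => B+B+B+B+B   [S -> B]
B+B+B+B+B => (S)+B+B+B+B   [B -> ( S )]
(S)+B+B+B+B => (B)+B+B+B+B   [S -> B]
(B)+B+B+B+B => (x)+B+B+B+B   [B -> x]
(x)+B+B+B+B => (x)+x+B+B+B   [B -> x]
(x)+x+B+B+B => (x)+x+x+B+B   [B -> x]
(x)+x+x+B+B => (x)+x+x+x+B   [B -> x]
(x)+x+x+x+B => (x)+x+x+x+x   [B -> x]

S => S+B => S+B+B => S+B+B+B => S+B+B+B+B => B+B+B+B+B => (S)+B+B+B+B => (B)+B+B+B+B => (x)+B+B+B+B => (x)+x+B+B+B => (x)+x+x+B+B => (x)+x+x+x+B => (x)+x+x+x+x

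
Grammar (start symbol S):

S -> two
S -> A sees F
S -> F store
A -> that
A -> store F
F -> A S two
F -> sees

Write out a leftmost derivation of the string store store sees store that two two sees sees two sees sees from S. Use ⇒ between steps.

S ⇒ A sees F ⇒ store F sees F ⇒ store A S two sees F ⇒ store store F S two sees F ⇒ store store sees S two sees F ⇒ store store sees A sees F two sees F ⇒ store store sees store F sees F two sees F ⇒ store store sees store A S two sees F two sees F ⇒ store store sees store that S two sees F two sees F ⇒ store store sees store that two two sees F two sees F ⇒ store store sees store that two two sees sees two sees F ⇒ store store sees store that two two sees sees two sees sees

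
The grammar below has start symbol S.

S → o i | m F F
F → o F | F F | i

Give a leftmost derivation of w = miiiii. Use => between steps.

S => mFF => mFFF => mFFFF => miFFF => miFFFF => miiFFF => miiiFF => miiiiF => miiiii

S => mFF   [S → m F F]
mFF => mFFF   [F → F F]
mFFF => mFFFF   [F → F F]
mFFFF => miFFF   [F → i]
miFFF => miFFFF   [F → F F]
miFFFF => miiFFF   [F → i]
miiFFF => miiiFF   [F → i]
miiiFF => miiiiF   [F → i]
miiiiF => miiiii   [F → i]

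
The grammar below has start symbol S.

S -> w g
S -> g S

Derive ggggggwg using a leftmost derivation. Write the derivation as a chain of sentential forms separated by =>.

S=>gS=>ggS=>gggS=>ggggS=>gggggS=>ggggggS=>ggggggwg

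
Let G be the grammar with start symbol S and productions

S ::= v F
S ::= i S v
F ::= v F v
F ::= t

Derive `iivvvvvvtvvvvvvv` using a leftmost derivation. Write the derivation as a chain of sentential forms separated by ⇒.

S ⇒ iSv ⇒ iiSvv ⇒ iivFvv ⇒ iivvFvvv ⇒ iivvvFvvvv ⇒ iivvvvFvvvvv ⇒ iivvvvvFvvvvvv ⇒ iivvvvvvFvvvvvvv ⇒ iivvvvvvtvvvvvvv

S ⇒ iSv   [S ::= i S v]
iSv ⇒ iiSvv   [S ::= i S v]
iiSvv ⇒ iivFvv   [S ::= v F]
iivFvv ⇒ iivvFvvv   [F ::= v F v]
iivvFvvv ⇒ iivvvFvvvv   [F ::= v F v]
iivvvFvvvv ⇒ iivvvvFvvvvv   [F ::= v F v]
iivvvvFvvvvv ⇒ iivvvvvFvvvvvv   [F ::= v F v]
iivvvvvFvvvvvv ⇒ iivvvvvvFvvvvvvv   [F ::= v F v]
iivvvvvvFvvvvvvv ⇒ iivvvvvvtvvvvvvv   [F ::= t]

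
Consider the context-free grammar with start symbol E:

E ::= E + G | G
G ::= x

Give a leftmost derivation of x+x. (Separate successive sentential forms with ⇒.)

E⇒E+G⇒G+G⇒x+G⇒x+x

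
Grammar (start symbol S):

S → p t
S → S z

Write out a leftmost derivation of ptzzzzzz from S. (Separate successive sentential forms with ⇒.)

S⇒Sz⇒Szz⇒Szzz⇒Szzzz⇒Szzzzz⇒Szzzzzz⇒ptzzzzzz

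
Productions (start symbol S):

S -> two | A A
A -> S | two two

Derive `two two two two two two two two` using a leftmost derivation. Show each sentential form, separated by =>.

S => A A => S A => A A A => S A A => A A A A => two two A A A => two two two two A A => two two two two two two A => two two two two two two two two

S => A A   [S -> A A]
A A => S A   [A -> S]
S A => A A A   [S -> A A]
A A A => S A A   [A -> S]
S A A => A A A A   [S -> A A]
A A A A => two two A A A   [A -> two two]
two two A A A => two two two two A A   [A -> two two]
two two two two A A => two two two two two two A   [A -> two two]
two two two two two two A => two two two two two two two two   [A -> two two]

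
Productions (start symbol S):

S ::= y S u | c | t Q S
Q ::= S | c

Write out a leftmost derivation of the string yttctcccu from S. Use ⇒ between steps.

S ⇒ ySu ⇒ ytQSu ⇒ ytSSu ⇒ yttQSSu ⇒ yttSSSu ⇒ yttcSSu ⇒ yttctQSSu ⇒ yttctcSSu ⇒ yttctccSu ⇒ yttctcccu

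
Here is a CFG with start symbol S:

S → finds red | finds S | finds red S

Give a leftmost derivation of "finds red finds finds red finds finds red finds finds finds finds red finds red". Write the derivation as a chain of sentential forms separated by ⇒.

S ⇒ finds red S   [S → finds red S]
finds red S ⇒ finds red finds S   [S → finds S]
finds red finds S ⇒ finds red finds finds red S   [S → finds red S]
finds red finds finds red S ⇒ finds red finds finds red finds S   [S → finds S]
finds red finds finds red finds S ⇒ finds red finds finds red finds finds red S   [S → finds red S]
finds red finds finds red finds finds red S ⇒ finds red finds finds red finds finds red finds S   [S → finds S]
finds red finds finds red finds finds red finds S ⇒ finds red finds finds red finds finds red finds finds S   [S → finds S]
finds red finds finds red finds finds red finds finds S ⇒ finds red finds finds red finds finds red finds finds finds S   [S → finds S]
finds red finds finds red finds finds red finds finds finds S ⇒ finds red finds finds red finds finds red finds finds finds finds red S   [S → finds red S]
finds red finds finds red finds finds red finds finds finds finds red S ⇒ finds red finds finds red finds finds red finds finds finds finds red finds red   [S → finds red]

S ⇒ finds red S ⇒ finds red finds S ⇒ finds red finds finds red S ⇒ finds red finds finds red finds S ⇒ finds red finds finds red finds finds red S ⇒ finds red finds finds red finds finds red finds S ⇒ finds red finds finds red finds finds red finds finds S ⇒ finds red finds finds red finds finds red finds finds finds S ⇒ finds red finds finds red finds finds red finds finds finds finds red S ⇒ finds red finds finds red finds finds red finds finds finds finds red finds red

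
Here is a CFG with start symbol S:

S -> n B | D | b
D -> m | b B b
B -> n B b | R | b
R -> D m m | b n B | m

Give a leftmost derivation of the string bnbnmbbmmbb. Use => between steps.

S => D   [S -> D]
D => bBb   [D -> b B b]
bBb => bnBbb   [B -> n B b]
bnBbb => bnRbb   [B -> R]
bnRbb => bnDmmbb   [R -> D m m]
bnDmmbb => bnbBbmmbb   [D -> b B b]
bnbBbmmbb => bnbnBbbmmbb   [B -> n B b]
bnbnBbbmmbb => bnbnRbbmmbb   [B -> R]
bnbnRbbmmbb => bnbnmbbmmbb   [R -> m]

S => D => bBb => bnBbb => bnRbb => bnDmmbb => bnbBbmmbb => bnbnBbbmmbb => bnbnRbbmmbb => bnbnmbbmmbb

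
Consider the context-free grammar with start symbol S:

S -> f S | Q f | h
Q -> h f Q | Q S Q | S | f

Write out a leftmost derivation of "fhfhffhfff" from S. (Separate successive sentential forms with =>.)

S => fS => fQf => fhfQf => fhfhfQf => fhfhfQSQf => fhfhffSQf => fhfhffQfQf => fhfhffSfQf => fhfhffhfQf => fhfhffhfff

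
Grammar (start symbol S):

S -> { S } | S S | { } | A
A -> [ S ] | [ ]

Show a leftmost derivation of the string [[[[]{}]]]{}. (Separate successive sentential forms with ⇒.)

S⇒SS⇒AS⇒[S]S⇒[A]S⇒[[S]]S⇒[[A]]S⇒[[[S]]]S⇒[[[SS]]]S⇒[[[AS]]]S⇒[[[[]S]]]S⇒[[[[]{}]]]S⇒[[[[]{}]]]{}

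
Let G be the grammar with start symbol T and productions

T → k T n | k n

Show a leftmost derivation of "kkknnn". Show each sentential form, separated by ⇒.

T ⇒ kTn ⇒ kkTnn ⇒ kkknnn

T ⇒ kTn   [T → k T n]
kTn ⇒ kkTnn   [T → k T n]
kkTnn ⇒ kkknnn   [T → k n]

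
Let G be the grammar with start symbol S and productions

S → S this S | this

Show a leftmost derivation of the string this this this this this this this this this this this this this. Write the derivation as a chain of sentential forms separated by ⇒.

S ⇒ S this S ⇒ this this S ⇒ this this S this S ⇒ this this S this S this S ⇒ this this S this S this S this S ⇒ this this this this S this S this S ⇒ this this this this this this S this S ⇒ this this this this this this S this S this S ⇒ this this this this this this S this S this S this S ⇒ this this this this this this this this S this S this S ⇒ this this this this this this this this this this S this S ⇒ this this this this this this this this this this this this S ⇒ this this this this this this this this this this this this this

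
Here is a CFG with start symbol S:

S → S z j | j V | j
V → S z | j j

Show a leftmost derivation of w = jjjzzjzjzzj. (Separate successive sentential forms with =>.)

S => Szj => jVzj => jSzzj => jSzjzzj => jSzjzjzzj => jjVzjzjzzj => jjSzzjzjzzj => jjjzzjzjzzj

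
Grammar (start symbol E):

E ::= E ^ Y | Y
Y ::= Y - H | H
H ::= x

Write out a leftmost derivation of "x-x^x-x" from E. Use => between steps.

E => E^Y   [E ::= E ^ Y]
E^Y => Y^Y   [E ::= Y]
Y^Y => Y-H^Y   [Y ::= Y - H]
Y-H^Y => H-H^Y   [Y ::= H]
H-H^Y => x-H^Y   [H ::= x]
x-H^Y => x-x^Y   [H ::= x]
x-x^Y => x-x^Y-H   [Y ::= Y - H]
x-x^Y-H => x-x^H-H   [Y ::= H]
x-x^H-H => x-x^x-H   [H ::= x]
x-x^x-H => x-x^x-x   [H ::= x]

E => E^Y => Y^Y => Y-H^Y => H-H^Y => x-H^Y => x-x^Y => x-x^Y-H => x-x^H-H => x-x^x-H => x-x^x-x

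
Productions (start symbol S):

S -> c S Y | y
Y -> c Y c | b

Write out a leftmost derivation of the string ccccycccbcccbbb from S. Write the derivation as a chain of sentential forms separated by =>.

S=>cSY=>ccSYY=>cccSYYY=>ccccSYYYY=>ccccyYYYY=>ccccycYcYYY=>ccccyccYccYYY=>ccccycccYcccYYY=>ccccycccbcccYYY=>ccccycccbcccbYY=>ccccycccbcccbbY=>ccccycccbcccbbb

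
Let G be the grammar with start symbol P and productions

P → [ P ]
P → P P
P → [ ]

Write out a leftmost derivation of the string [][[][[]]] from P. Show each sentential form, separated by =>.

P => PP => []P => [][P] => [][PP] => [][[]P] => [][[][P]] => [][[][[]]]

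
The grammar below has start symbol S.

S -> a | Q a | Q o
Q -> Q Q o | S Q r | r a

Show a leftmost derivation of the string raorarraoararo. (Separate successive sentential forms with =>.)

S=>Qo=>SQro=>QaQro=>QQoaQro=>SQrQoaQro=>QoQrQoaQro=>raoQrQoaQro=>raorarQoaQro=>raorarraoaQro=>raorarraoararo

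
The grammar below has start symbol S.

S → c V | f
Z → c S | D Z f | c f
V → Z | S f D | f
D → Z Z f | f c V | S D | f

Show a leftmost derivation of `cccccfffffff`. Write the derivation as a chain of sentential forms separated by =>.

S => cV => cSfD => ccVfD => ccSfDfD => cccVfDfD => cccSfDfDfD => ccccVfDfDfD => ccccZfDfDfD => cccccffDfDfD => cccccffffDfD => cccccffffffD => cccccfffffff

S => cV   [S → c V]
cV => cSfD   [V → S f D]
cSfD => ccVfD   [S → c V]
ccVfD => ccSfDfD   [V → S f D]
ccSfDfD => cccVfDfD   [S → c V]
cccVfDfD => cccSfDfDfD   [V → S f D]
cccSfDfDfD => ccccVfDfDfD   [S → c V]
ccccVfDfDfD => ccccZfDfDfD   [V → Z]
ccccZfDfDfD => cccccffDfDfD   [Z → c f]
cccccffDfDfD => cccccffffDfD   [D → f]
cccccffffDfD => cccccffffffD   [D → f]
cccccffffffD => cccccfffffff   [D → f]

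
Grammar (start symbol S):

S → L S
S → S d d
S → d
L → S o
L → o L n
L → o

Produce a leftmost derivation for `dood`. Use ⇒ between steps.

S ⇒ LS ⇒ SoS ⇒ doS ⇒ doLS ⇒ dooS ⇒ dood

S ⇒ LS   [S → L S]
LS ⇒ SoS   [L → S o]
SoS ⇒ doS   [S → d]
doS ⇒ doLS   [S → L S]
doLS ⇒ dooS   [L → o]
dooS ⇒ dood   [S → d]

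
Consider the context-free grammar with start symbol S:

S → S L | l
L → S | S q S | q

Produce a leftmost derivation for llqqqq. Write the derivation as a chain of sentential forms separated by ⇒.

S⇒SL⇒SLL⇒SLLL⇒SLLLL⇒lLLLL⇒lSLLL⇒lSLLLL⇒llLLLL⇒llqLLL⇒llqqLL⇒llqqqL⇒llqqqq

S ⇒ SL   [S → S L]
SL ⇒ SLL   [S → S L]
SLL ⇒ SLLL   [S → S L]
SLLL ⇒ SLLLL   [S → S L]
SLLLL ⇒ lLLLL   [S → l]
lLLLL ⇒ lSLLL   [L → S]
lSLLL ⇒ lSLLLL   [S → S L]
lSLLLL ⇒ llLLLL   [S → l]
llLLLL ⇒ llqLLL   [L → q]
llqLLL ⇒ llqqLL   [L → q]
llqqLL ⇒ llqqqL   [L → q]
llqqqL ⇒ llqqqq   [L → q]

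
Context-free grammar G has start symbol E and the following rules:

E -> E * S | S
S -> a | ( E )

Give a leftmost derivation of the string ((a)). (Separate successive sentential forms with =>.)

E => S => (E) => (S) => ((E)) => ((S)) => ((a))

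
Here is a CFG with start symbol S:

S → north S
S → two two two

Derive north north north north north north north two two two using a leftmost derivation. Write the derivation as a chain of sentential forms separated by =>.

S => north S => north north S => north north north S => north north north north S => north north north north north S => north north north north north north S => north north north north north north north S => north north north north north north north two two two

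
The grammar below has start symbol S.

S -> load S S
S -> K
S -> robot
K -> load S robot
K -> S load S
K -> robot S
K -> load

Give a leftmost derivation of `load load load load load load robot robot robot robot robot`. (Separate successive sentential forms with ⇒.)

S ⇒ load S S ⇒ load K S ⇒ load load S ⇒ load load load S S ⇒ load load load load S S S ⇒ load load load load load S S S S ⇒ load load load load load K S S S ⇒ load load load load load load S robot S S S ⇒ load load load load load load robot robot S S S ⇒ load load load load load load robot robot robot S S ⇒ load load load load load load robot robot robot robot S ⇒ load load load load load load robot robot robot robot robot

S ⇒ load S S   [S -> load S S]
load S S ⇒ load K S   [S -> K]
load K S ⇒ load load S   [K -> load]
load load S ⇒ load load load S S   [S -> load S S]
load load load S S ⇒ load load load load S S S   [S -> load S S]
load load load load S S S ⇒ load load load load load S S S S   [S -> load S S]
load load load load load S S S S ⇒ load load load load load K S S S   [S -> K]
load load load load load K S S S ⇒ load load load load load load S robot S S S   [K -> load S robot]
load load load load load load S robot S S S ⇒ load load load load load load robot robot S S S   [S -> robot]
load load load load load load robot robot S S S ⇒ load load load load load load robot robot robot S S   [S -> robot]
load load load load load load robot robot robot S S ⇒ load load load load load load robot robot robot robot S   [S -> robot]
load load load load load load robot robot robot robot S ⇒ load load load load load load robot robot robot robot robot   [S -> robot]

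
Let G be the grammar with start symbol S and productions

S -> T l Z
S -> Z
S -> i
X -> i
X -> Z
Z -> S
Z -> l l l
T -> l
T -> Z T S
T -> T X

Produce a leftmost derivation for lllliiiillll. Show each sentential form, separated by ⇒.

S ⇒ TlZ ⇒ TXlZ ⇒ TXXlZ ⇒ TXXXlZ ⇒ ZTSXXXlZ ⇒ lllTSXXXlZ ⇒ llllSXXXlZ ⇒ lllliXXXlZ ⇒ lllliiXXlZ ⇒ lllliiiXlZ ⇒ lllliiiilZ ⇒ lllliiiillll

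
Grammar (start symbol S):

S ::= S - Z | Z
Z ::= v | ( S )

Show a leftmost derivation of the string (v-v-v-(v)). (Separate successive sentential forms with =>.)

S => Z => (S) => (S-Z) => (S-Z-Z) => (S-Z-Z-Z) => (Z-Z-Z-Z) => (v-Z-Z-Z) => (v-v-Z-Z) => (v-v-v-Z) => (v-v-v-(S)) => (v-v-v-(Z)) => (v-v-v-(v))

S => Z   [S ::= Z]
Z => (S)   [Z ::= ( S )]
(S) => (S-Z)   [S ::= S - Z]
(S-Z) => (S-Z-Z)   [S ::= S - Z]
(S-Z-Z) => (S-Z-Z-Z)   [S ::= S - Z]
(S-Z-Z-Z) => (Z-Z-Z-Z)   [S ::= Z]
(Z-Z-Z-Z) => (v-Z-Z-Z)   [Z ::= v]
(v-Z-Z-Z) => (v-v-Z-Z)   [Z ::= v]
(v-v-Z-Z) => (v-v-v-Z)   [Z ::= v]
(v-v-v-Z) => (v-v-v-(S))   [Z ::= ( S )]
(v-v-v-(S)) => (v-v-v-(Z))   [S ::= Z]
(v-v-v-(Z)) => (v-v-v-(v))   [Z ::= v]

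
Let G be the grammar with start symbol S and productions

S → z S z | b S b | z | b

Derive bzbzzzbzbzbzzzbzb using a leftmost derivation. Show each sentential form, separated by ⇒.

S⇒bSb⇒bzSzb⇒bzbSbzb⇒bzbzSzbzb⇒bzbzzSzzbzb⇒bzbzzzSzzzbzb⇒bzbzzzbSbzzzbzb⇒bzbzzzbzSzbzzzbzb⇒bzbzzzbzbzbzzzbzb

S ⇒ bSb   [S → b S b]
bSb ⇒ bzSzb   [S → z S z]
bzSzb ⇒ bzbSbzb   [S → b S b]
bzbSbzb ⇒ bzbzSzbzb   [S → z S z]
bzbzSzbzb ⇒ bzbzzSzzbzb   [S → z S z]
bzbzzSzzbzb ⇒ bzbzzzSzzzbzb   [S → z S z]
bzbzzzSzzzbzb ⇒ bzbzzzbSbzzzbzb   [S → b S b]
bzbzzzbSbzzzbzb ⇒ bzbzzzbzSzbzzzbzb   [S → z S z]
bzbzzzbzSzbzzzbzb ⇒ bzbzzzbzbzbzzzbzb   [S → b]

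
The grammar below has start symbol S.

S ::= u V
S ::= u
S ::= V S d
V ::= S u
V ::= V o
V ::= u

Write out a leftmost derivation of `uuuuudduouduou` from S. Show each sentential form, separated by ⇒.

S ⇒ uV   [S ::= u V]
uV ⇒ uSu   [V ::= S u]
uSu ⇒ uuVu   [S ::= u V]
uuVu ⇒ uuVou   [V ::= V o]
uuVou ⇒ uuSuou   [V ::= S u]
uuSuou ⇒ uuVSduou   [S ::= V S d]
uuVSduou ⇒ uuVoSduou   [V ::= V o]
uuVoSduou ⇒ uuSuoSduou   [V ::= S u]
uuSuoSduou ⇒ uuVSduoSduou   [S ::= V S d]
uuVSduoSduou ⇒ uuuSduoSduou   [V ::= u]
uuuSduoSduou ⇒ uuuVSdduoSduou   [S ::= V S d]
uuuVSdduoSduou ⇒ uuuuSdduoSduou   [V ::= u]
uuuuSdduoSduou ⇒ uuuuudduoSduou   [S ::= u]
uuuuudduoSduou ⇒ uuuuudduouduou   [S ::= u]

S ⇒ uV ⇒ uSu ⇒ uuVu ⇒ uuVou ⇒ uuSuou ⇒ uuVSduou ⇒ uuVoSduou ⇒ uuSuoSduou ⇒ uuVSduoSduou ⇒ uuuSduoSduou ⇒ uuuVSdduoSduou ⇒ uuuuSdduoSduou ⇒ uuuuudduoSduou ⇒ uuuuudduouduou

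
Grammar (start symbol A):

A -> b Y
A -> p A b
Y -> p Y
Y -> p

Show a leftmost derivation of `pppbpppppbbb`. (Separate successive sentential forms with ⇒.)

A ⇒ pAb   [A -> p A b]
pAb ⇒ ppAbb   [A -> p A b]
ppAbb ⇒ pppAbbb   [A -> p A b]
pppAbbb ⇒ pppbYbbb   [A -> b Y]
pppbYbbb ⇒ pppbpYbbb   [Y -> p Y]
pppbpYbbb ⇒ pppbppYbbb   [Y -> p Y]
pppbppYbbb ⇒ pppbpppYbbb   [Y -> p Y]
pppbpppYbbb ⇒ pppbppppYbbb   [Y -> p Y]
pppbppppYbbb ⇒ pppbpppppbbb   [Y -> p]

A⇒pAb⇒ppAbb⇒pppAbbb⇒pppbYbbb⇒pppbpYbbb⇒pppbppYbbb⇒pppbpppYbbb⇒pppbppppYbbb⇒pppbpppppbbb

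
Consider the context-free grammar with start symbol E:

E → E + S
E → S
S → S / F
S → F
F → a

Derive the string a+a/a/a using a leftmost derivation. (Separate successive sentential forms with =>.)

E => E+S   [E → E + S]
E+S => S+S   [E → S]
S+S => F+S   [S → F]
F+S => a+S   [F → a]
a+S => a+S/F   [S → S / F]
a+S/F => a+S/F/F   [S → S / F]
a+S/F/F => a+F/F/F   [S → F]
a+F/F/F => a+a/F/F   [F → a]
a+a/F/F => a+a/a/F   [F → a]
a+a/a/F => a+a/a/a   [F → a]

E => E+S => S+S => F+S => a+S => a+S/F => a+S/F/F => a+F/F/F => a+a/F/F => a+a/a/F => a+a/a/a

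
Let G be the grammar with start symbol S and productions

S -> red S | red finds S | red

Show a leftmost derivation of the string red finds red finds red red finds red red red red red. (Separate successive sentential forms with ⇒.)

S ⇒ red finds S ⇒ red finds red finds S ⇒ red finds red finds red S ⇒ red finds red finds red red finds S ⇒ red finds red finds red red finds red S ⇒ red finds red finds red red finds red red S ⇒ red finds red finds red red finds red red red S ⇒ red finds red finds red red finds red red red red S ⇒ red finds red finds red red finds red red red red red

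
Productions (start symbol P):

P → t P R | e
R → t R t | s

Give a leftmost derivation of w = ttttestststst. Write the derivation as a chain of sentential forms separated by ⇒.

P ⇒ tPR   [P → t P R]
tPR ⇒ ttPRR   [P → t P R]
ttPRR ⇒ tttPRRR   [P → t P R]
tttPRRR ⇒ ttttPRRRR   [P → t P R]
ttttPRRRR ⇒ tttteRRRR   [P → e]
tttteRRRR ⇒ ttttesRRR   [R → s]
ttttesRRR ⇒ ttttestRtRR   [R → t R t]
ttttestRtRR ⇒ tttteststRR   [R → s]
tttteststRR ⇒ tttteststsR   [R → s]
tttteststsR ⇒ ttttestststRt   [R → t R t]
ttttestststRt ⇒ ttttestststst   [R → s]

P⇒tPR⇒ttPRR⇒tttPRRR⇒ttttPRRRR⇒tttteRRRR⇒ttttesRRR⇒ttttestRtRR⇒tttteststRR⇒tttteststsR⇒ttttestststRt⇒ttttestststst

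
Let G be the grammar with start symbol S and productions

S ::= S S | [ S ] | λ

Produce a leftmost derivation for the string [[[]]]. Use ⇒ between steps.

S ⇒ [S] ⇒ [[S]] ⇒ [[SS]] ⇒ [[[S]S]] ⇒ [[[]S]] ⇒ [[[]]]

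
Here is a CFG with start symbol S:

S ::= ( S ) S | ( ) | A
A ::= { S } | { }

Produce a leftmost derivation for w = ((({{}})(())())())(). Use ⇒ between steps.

S ⇒ (S)S ⇒ ((S)S)S ⇒ (((S)S)S)S ⇒ (((A)S)S)S ⇒ ((({S})S)S)S ⇒ ((({A})S)S)S ⇒ ((({{}})S)S)S ⇒ ((({{}})(S)S)S)S ⇒ ((({{}})(())S)S)S ⇒ ((({{}})(())())S)S ⇒ ((({{}})(())())())S ⇒ ((({{}})(())())())()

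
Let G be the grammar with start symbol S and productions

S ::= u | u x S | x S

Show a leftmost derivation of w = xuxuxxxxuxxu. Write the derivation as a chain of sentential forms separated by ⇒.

S ⇒ xS ⇒ xuxS ⇒ xuxuxS ⇒ xuxuxxS ⇒ xuxuxxxS ⇒ xuxuxxxxS ⇒ xuxuxxxxuxS ⇒ xuxuxxxxuxxS ⇒ xuxuxxxxuxxu

S ⇒ xS   [S ::= x S]
xS ⇒ xuxS   [S ::= u x S]
xuxS ⇒ xuxuxS   [S ::= u x S]
xuxuxS ⇒ xuxuxxS   [S ::= x S]
xuxuxxS ⇒ xuxuxxxS   [S ::= x S]
xuxuxxxS ⇒ xuxuxxxxS   [S ::= x S]
xuxuxxxxS ⇒ xuxuxxxxuxS   [S ::= u x S]
xuxuxxxxuxS ⇒ xuxuxxxxuxxS   [S ::= x S]
xuxuxxxxuxxS ⇒ xuxuxxxxuxxu   [S ::= u]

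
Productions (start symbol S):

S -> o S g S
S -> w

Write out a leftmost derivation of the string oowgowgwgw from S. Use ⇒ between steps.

S ⇒ oSgS ⇒ ooSgSgS ⇒ oowgSgS ⇒ oowgoSgSgS ⇒ oowgowgSgS ⇒ oowgowgwgS ⇒ oowgowgwgw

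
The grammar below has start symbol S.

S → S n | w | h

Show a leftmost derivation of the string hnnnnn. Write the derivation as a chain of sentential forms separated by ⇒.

S ⇒ Sn ⇒ Snn ⇒ Snnn ⇒ Snnnn ⇒ Snnnnn ⇒ hnnnnn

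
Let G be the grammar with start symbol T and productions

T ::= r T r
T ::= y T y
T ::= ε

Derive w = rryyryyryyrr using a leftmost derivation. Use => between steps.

T=>rTr=>rrTrr=>rryTyrr=>rryyTyyrr=>rryyrTryyrr=>rryyryTyryyrr=>rryyryyryyrr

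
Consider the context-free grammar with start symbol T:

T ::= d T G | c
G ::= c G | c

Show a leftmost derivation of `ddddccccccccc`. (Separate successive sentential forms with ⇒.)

T ⇒ dTG ⇒ ddTGG ⇒ dddTGGG ⇒ ddddTGGGG ⇒ ddddcGGGG ⇒ ddddccGGGG ⇒ ddddcccGGGG ⇒ ddddccccGGGG ⇒ ddddcccccGGGG ⇒ ddddccccccGGG ⇒ ddddcccccccGG ⇒ ddddccccccccG ⇒ ddddccccccccc

T ⇒ dTG   [T ::= d T G]
dTG ⇒ ddTGG   [T ::= d T G]
ddTGG ⇒ dddTGGG   [T ::= d T G]
dddTGGG ⇒ ddddTGGGG   [T ::= d T G]
ddddTGGGG ⇒ ddddcGGGG   [T ::= c]
ddddcGGGG ⇒ ddddccGGGG   [G ::= c G]
ddddccGGGG ⇒ ddddcccGGGG   [G ::= c G]
ddddcccGGGG ⇒ ddddccccGGGG   [G ::= c G]
ddddccccGGGG ⇒ ddddcccccGGGG   [G ::= c G]
ddddcccccGGGG ⇒ ddddccccccGGG   [G ::= c]
ddddccccccGGG ⇒ ddddcccccccGG   [G ::= c]
ddddcccccccGG ⇒ ddddccccccccG   [G ::= c]
ddddccccccccG ⇒ ddddccccccccc   [G ::= c]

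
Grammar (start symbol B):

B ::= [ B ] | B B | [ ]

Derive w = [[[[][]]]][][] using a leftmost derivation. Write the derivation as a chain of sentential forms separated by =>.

B => BB => BBB => [B]BB => [[B]]BB => [[[B]]]BB => [[[BB]]]BB => [[[[]B]]]BB => [[[[][]]]]BB => [[[[][]]]][]B => [[[[][]]]][][]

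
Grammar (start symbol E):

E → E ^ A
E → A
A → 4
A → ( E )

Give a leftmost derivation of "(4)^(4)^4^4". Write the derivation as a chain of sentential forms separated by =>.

E=>E^A=>E^A^A=>E^A^A^A=>A^A^A^A=>(E)^A^A^A=>(A)^A^A^A=>(4)^A^A^A=>(4)^(E)^A^A=>(4)^(A)^A^A=>(4)^(4)^A^A=>(4)^(4)^4^A=>(4)^(4)^4^4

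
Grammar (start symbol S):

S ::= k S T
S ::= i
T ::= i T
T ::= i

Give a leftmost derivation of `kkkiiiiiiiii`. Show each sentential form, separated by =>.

S => kST   [S ::= k S T]
kST => kkSTT   [S ::= k S T]
kkSTT => kkkSTTT   [S ::= k S T]
kkkSTTT => kkkiTTT   [S ::= i]
kkkiTTT => kkkiiTT   [T ::= i]
kkkiiTT => kkkiiiTT   [T ::= i T]
kkkiiiTT => kkkiiiiTT   [T ::= i T]
kkkiiiiTT => kkkiiiiiTT   [T ::= i T]
kkkiiiiiTT => kkkiiiiiiTT   [T ::= i T]
kkkiiiiiiTT => kkkiiiiiiiT   [T ::= i]
kkkiiiiiiiT => kkkiiiiiiiiT   [T ::= i T]
kkkiiiiiiiiT => kkkiiiiiiiii   [T ::= i]

S => kST => kkSTT => kkkSTTT => kkkiTTT => kkkiiTT => kkkiiiTT => kkkiiiiTT => kkkiiiiiTT => kkkiiiiiiTT => kkkiiiiiiiT => kkkiiiiiiiiT => kkkiiiiiiiii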